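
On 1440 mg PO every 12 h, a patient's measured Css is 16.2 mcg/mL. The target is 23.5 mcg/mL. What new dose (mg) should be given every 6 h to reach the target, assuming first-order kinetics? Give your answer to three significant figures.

With linear kinetics, Css is proportional to dose rate (D/τ) at fixed clearance.
D₂ = D₁ × (Css,target / Css,current) × (τ₂/τ₁) = 1440 × (23.5/16.2) × (6/12) = 1044 mg

1040 mg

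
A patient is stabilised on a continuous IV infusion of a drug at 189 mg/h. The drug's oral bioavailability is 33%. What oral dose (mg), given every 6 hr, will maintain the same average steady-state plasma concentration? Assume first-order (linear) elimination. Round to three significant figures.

3440 mg

To maintain the same Css, the systemic dosing rate must be unchanged: F·D/τ = infusion rate.
D = rate × τ / F = 189 × 6 / 0.33 = 3436 mg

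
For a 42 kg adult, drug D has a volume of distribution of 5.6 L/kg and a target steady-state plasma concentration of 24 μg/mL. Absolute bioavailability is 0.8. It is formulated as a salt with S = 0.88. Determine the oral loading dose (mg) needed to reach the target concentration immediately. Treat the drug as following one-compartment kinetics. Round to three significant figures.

8020 mg

Vd = 5.6 L/kg × 42 kg = 235.2 L
The loading dose fills Vd to the target concentration.
LD = Vd × C / F / S = 235.2 × 24.00 / 0.8 / 0.88 = 8018 mg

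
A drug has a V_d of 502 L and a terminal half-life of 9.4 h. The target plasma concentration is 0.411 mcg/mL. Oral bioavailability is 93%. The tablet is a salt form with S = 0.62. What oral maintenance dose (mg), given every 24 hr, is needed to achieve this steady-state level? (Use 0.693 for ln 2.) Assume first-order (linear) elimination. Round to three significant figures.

CL = ln 2 · Vd / t½ = 0.693 × 502.0 / 9.4 = 37.01 L/h
D = CL × Css × τ / F / S = 37.01 × 0.411 × 24 / 0.93 / 0.62 = 633.1 mg

633 mg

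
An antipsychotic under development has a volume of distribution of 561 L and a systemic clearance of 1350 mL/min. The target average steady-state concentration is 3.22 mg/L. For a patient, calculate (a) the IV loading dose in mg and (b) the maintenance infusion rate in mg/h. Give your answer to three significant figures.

(a) 1810 mg; (b) 261 mg/h

Loading dose = Vd × C = 561.0 × 3.22 = 1806 mg
Convert clearance: 1350 mL/min × 60 min/h ÷ 1000 mL/L = 81.00 L/h
Maintenance infusion rate = CL × Css = 81.00 × 3.22 = 260.8 mg/h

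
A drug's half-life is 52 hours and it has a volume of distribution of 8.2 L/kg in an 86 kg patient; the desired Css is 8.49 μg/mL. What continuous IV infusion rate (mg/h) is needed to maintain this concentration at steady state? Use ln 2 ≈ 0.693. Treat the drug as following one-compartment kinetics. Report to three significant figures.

79.8 mg/h

Total Vd = 8.2 × 86 = 705.2 L
k = 0.693/52 = 0.01333 h⁻¹, so CL = k·Vd = 0.01333 × 705.2 = 9.400 L/h
Infusion rate = CL × Css = 9.400 × 8.49 = 79.81 mg/h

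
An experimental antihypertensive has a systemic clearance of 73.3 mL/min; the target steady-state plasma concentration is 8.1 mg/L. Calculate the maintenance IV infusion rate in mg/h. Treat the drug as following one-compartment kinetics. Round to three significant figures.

CL = 73.3 mL/min = 73.3 × 0.06 = 4.398 L/h
Rate = CL × Css = 4.398 × 8.1 = 35.62 mg/h

35.6 mg/h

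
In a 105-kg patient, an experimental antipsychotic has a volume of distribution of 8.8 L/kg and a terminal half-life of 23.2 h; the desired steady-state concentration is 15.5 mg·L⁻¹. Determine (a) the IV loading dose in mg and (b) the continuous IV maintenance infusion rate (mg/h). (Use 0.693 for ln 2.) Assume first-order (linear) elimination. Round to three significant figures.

Vd(total) = 105 kg × 8.8 L/kg = 924.0 L
LD = Vd × C = 924.0 × 15.5 = 14320 mg
CL = 0.693 × Vd / t½ = 0.693 × 924.0 / 23.2 = 27.60 L/h
Infusion rate = CL × Css = 27.60 × 15.5 = 427.8 mg/h

(a) 14300 mg; (b) 428 mg/h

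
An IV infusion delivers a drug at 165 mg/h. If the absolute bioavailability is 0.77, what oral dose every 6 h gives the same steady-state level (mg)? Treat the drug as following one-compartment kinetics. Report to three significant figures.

To maintain the same Css, the systemic dosing rate must be unchanged: F·D/τ = infusion rate.
D = rate × τ / F = 165 × 6 / 0.77 = 1286 mg

1290 mg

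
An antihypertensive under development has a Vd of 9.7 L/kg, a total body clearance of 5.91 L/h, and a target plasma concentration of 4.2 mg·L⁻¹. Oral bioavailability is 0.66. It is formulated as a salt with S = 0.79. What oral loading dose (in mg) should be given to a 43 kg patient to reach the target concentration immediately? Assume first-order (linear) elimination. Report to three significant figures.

Total Vd = 9.7 × 43 = 417.1 L
The loading dose fills Vd to the target concentration.
LD = Vd × C / F / S = 417.1 × 4.200 / 0.66 / 0.79 = 3360 mg

3360 mg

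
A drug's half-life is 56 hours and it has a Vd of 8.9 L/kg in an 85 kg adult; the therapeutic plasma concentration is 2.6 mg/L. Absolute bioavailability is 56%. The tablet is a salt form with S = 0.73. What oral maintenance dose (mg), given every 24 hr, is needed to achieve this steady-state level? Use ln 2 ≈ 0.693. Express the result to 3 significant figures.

1430 mg

Vd(total) = 85 kg × 8.9 L/kg = 756.5 L
CL = ln 2 · Vd / t½ = 0.693 × 756.5 / 56 = 9.362 L/h
D = CL × Css × τ / F / S = 9.362 × 2.6 × 24 / 0.56 / 0.73 = 1429 mg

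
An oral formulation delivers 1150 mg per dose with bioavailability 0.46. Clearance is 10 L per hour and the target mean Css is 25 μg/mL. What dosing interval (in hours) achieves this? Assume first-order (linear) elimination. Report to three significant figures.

F·D/τ = CL·Css → τ = F·D / (CL·Css).
τ = 0.46 × 1150 / (10 × 25) = 2.116 h

2.12 h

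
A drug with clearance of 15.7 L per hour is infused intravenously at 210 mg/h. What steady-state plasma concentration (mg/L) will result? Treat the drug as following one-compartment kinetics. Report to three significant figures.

13.4 mg/L

Css = rate / CL = 210 / 15.70 = 13.38 mg/L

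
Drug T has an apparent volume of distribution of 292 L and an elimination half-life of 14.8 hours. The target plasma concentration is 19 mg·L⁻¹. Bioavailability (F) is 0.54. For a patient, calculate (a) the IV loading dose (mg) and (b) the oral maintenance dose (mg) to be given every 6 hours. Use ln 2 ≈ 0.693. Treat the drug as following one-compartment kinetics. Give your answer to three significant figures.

LD = Vd × C = 292.0 × 19 = 5548 mg
CL = 0.693 × Vd / t½ = 0.693 × 292.0 / 14.8 = 13.67 L/h
D = CL × Css × τ / F = 13.67 × 19 × 6 / 0.54 = 2886 mg

(a) 5550 mg; (b) 2890 mg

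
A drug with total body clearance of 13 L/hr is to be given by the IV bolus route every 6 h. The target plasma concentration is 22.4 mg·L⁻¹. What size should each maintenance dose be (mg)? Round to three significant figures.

D = CL × Css × τ = 13.00 × 22.4 × 6 = 1747 mg

1750 mg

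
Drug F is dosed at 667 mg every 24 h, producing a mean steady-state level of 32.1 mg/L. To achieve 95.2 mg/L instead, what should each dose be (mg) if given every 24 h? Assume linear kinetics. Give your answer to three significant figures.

1980 mg

With linear kinetics, Css is proportional to dose rate (D/τ) at fixed clearance.
D₂ = D₁ × (Css,target / Css,current) = 667 × 95.2/32.1 = 1978 mg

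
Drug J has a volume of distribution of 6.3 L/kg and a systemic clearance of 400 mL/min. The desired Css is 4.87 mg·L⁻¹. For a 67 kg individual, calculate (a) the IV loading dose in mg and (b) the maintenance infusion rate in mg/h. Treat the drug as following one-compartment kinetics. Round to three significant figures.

Vd(total) = 67 kg × 6.3 L/kg = 422.1 L
LD = Vd · C_target = 422.1 × 4.87 = 2056 mg
Convert clearance: 400 mL/min × 60 min/h ÷ 1000 mL/L = 24.00 L/h
Maintenance infusion rate = CL × Css = 24.00 × 4.87 = 116.9 mg/h

(a) 2060 mg; (b) 117 mg/h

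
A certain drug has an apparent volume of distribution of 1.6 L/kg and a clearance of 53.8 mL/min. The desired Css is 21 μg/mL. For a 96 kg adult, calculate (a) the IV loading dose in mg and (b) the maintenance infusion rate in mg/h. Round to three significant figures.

(a) 3230 mg; (b) 67.8 mg/h

Total Vd = 1.6 × 96 = 153.6 L
Loading: fill Vd to C_target → 153.6 L × 21 mg/L = 3226 mg
CL = 53.8 mL/min × 60/1000 = 3.228 L/h
Maintenance: replace elimination → rate = CL × Css = 3.228 × 21 = 67.79 mg/h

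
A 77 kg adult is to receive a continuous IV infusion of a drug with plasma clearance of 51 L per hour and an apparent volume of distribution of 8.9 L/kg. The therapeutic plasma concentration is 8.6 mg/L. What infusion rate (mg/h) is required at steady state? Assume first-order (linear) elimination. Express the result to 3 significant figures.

R₀ = 51.00 × 8.6 = 438.6 mg/h

439 mg/h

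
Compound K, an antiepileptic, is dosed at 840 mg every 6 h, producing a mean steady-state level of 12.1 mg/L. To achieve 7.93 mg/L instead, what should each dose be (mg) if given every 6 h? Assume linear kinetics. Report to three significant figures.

With linear kinetics, Css is proportional to dose rate (D/τ) at fixed clearance.
D₂ = D₁ × (Css,target / Css,current) = 840 × 7.93/12.1 = 550.5 mg

551 mg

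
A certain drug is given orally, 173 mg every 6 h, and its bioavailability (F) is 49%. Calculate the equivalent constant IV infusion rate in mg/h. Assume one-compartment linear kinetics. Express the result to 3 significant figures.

14.1 mg/h

Equivalent systemic input: infusion rate = F·D/τ.
Rate = 0.49 × 173 / 6 = 14.13 mg/h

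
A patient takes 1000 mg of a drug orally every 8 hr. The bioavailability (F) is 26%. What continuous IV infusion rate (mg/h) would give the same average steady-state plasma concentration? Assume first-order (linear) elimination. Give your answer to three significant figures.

Equivalent systemic input: infusion rate = F·D/τ.
Rate = 0.26 × 1000 / 8 = 32.50 mg/h

32.5 mg/h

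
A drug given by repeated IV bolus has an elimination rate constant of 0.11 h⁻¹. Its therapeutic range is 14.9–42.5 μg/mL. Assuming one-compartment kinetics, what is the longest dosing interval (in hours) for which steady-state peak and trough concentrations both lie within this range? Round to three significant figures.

Between IV bolus doses, concentration decays as C = C₀·e^(−kτ), so C_peak/C_trough = e^(kτ).
τ_max = ln(C_peak/C_trough) / k = ln(42.5/14.9) / 0.1100 = 1.048 / 0.1100 = 9.527 h

9.53 h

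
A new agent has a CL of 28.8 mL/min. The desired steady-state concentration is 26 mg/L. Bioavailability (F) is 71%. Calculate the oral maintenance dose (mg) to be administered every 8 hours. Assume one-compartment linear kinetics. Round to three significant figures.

CL = 28.8 mL/min = 28.8 × 0.06 = 1.728 L/h
D = CL × Css × τ / F = 1.728 × 26 × 8 / 0.71 = 506.2 mg

506 mg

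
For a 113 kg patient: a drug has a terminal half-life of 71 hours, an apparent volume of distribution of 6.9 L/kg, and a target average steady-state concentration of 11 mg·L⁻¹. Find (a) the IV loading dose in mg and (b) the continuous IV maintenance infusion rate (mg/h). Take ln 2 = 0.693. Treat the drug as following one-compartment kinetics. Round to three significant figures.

(a) 8580 mg; (b) 83.7 mg/h

Total Vd = 6.9 × 113 = 779.7 L
LD = Vd × C = 779.7 × 11 = 8577 mg
CL = 0.693 × Vd / t½ = 0.693 × 779.7 / 71 = 7.610 L/h
Infusion rate = CL × Css = 7.610 × 11 = 83.71 mg/h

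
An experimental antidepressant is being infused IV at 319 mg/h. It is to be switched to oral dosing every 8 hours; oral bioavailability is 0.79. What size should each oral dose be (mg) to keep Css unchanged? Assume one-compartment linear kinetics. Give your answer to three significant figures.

To maintain the same Css, the systemic dosing rate must be unchanged: F·D/τ = infusion rate.
D = rate × τ / F = 319 × 8 / 0.79 = 3230 mg

3230 mg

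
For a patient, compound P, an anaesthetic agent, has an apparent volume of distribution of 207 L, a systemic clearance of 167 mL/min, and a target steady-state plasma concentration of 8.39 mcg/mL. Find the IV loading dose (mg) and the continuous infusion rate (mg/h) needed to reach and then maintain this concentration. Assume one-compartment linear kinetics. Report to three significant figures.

Loading dose = Vd × C = 207.0 × 8.39 = 1737 mg
CL = 167 mL/min × 60/1000 = 10.02 L/h
Maintenance infusion rate = CL × Css = 10.02 × 8.39 = 84.07 mg/h

(a) 1740 mg; (b) 84.1 mg/h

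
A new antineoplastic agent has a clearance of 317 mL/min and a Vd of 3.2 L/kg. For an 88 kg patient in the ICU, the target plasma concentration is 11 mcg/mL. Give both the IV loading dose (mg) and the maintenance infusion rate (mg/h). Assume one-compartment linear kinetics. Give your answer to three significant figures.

Vd(total) = 88 kg × 3.2 L/kg = 281.6 L
Loading dose = Vd × C = 281.6 × 11 = 3098 mg
Convert clearance: 317 mL/min × 60 min/h ÷ 1000 mL/L = 19.02 L/h
Maintenance infusion rate = CL × Css = 19.02 × 11 = 209.2 mg/h

(a) 3100 mg; (b) 209 mg/h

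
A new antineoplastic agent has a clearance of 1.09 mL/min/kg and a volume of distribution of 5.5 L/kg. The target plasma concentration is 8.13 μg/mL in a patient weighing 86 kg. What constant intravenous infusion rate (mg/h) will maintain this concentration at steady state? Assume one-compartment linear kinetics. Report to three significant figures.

45.7 mg/h

CL = 1.09 mL/min/kg × 86 kg = 93.74 mL/min = 93.74 × 60/1000 = 5.624 L/h
Maintenance depends on clearance, not Vd — rate in must match rate out.
R₀ = 5.624 × 8.13 = 45.72 mg/h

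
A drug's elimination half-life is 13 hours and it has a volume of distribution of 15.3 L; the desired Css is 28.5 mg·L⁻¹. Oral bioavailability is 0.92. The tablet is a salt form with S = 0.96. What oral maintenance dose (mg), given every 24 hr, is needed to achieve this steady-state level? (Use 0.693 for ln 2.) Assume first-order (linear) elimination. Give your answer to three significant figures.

632 mg

CL = 0.693 × Vd / t½ = 0.693 × 15.30 / 13 = 0.8156 L/h
D = CL × Css × τ / F / S = 0.8156 × 28.5 × 24 / 0.92 / 0.96 = 631.6 mg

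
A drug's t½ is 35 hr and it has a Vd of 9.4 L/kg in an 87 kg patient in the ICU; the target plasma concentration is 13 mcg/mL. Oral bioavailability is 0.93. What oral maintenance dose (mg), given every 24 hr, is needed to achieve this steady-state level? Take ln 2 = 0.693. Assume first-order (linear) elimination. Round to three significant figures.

Total Vd = 9.4 × 87 = 817.8 L
CL = 0.693 × Vd / t½ = 0.693 × 817.8 / 35 = 16.19 L/h
D = CL × Css × τ / F = 16.19 × 13 × 24 / 0.93 = 5431 mg

5430 mg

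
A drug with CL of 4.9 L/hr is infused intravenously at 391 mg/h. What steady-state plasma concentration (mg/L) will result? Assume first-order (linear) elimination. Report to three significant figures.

79.8 mg/L

Css = rate / CL = 391 / 4.900 = 79.80 mg/L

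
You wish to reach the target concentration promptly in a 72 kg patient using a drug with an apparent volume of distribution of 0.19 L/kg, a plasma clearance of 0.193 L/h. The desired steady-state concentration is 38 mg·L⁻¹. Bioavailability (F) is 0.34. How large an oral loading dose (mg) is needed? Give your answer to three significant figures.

1530 mg

Vd = 0.19 L/kg × 72 kg = 13.68 L
LD = Vd × C / F = 13.68 × 38.00 / 0.34 = 1529 mg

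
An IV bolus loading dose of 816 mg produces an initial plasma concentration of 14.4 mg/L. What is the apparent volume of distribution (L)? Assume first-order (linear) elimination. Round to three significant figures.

Immediately after an IV bolus, C₀ = Dose / Vd, so Vd = Dose / C₀.
Vd = 816 / 14.4 = 56.67 L

56.7 L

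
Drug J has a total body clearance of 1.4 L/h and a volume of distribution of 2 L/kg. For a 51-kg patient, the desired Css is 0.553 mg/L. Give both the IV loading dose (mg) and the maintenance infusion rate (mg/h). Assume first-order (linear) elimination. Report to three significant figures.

(a) 56.4 mg; (b) 0.774 mg/h

Vd = 2 L/kg × 51 kg = 102.0 L
LD = Vd · C_target = 102.0 × 0.553 = 56.41 mg
Maintenance: replace elimination → rate = CL × Css = 1.400 × 0.553 = 0.7742 mg/h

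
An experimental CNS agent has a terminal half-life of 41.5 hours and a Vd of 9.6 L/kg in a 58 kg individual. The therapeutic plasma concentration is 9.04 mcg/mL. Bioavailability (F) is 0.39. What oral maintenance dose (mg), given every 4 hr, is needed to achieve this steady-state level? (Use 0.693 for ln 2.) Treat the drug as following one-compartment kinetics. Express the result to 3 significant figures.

Vd(total) = 58 kg × 9.6 L/kg = 556.8 L
CL = 0.693 × Vd / t½ = 0.693 × 556.8 / 41.5 = 9.298 L/h
D = CL × Css × τ / F = 9.298 × 9.04 × 4 / 0.39 = 862.1 mg

862 mg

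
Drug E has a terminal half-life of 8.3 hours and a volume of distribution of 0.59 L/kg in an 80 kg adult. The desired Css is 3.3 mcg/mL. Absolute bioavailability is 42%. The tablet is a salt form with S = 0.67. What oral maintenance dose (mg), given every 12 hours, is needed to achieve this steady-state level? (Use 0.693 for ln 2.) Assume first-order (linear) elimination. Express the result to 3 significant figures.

555 mg

Vd = 0.59 L/kg × 80 kg = 47.20 L
CL = 0.693 × Vd / t½ = 0.693 × 47.20 / 8.3 = 3.941 L/h
D = CL × Css × τ / F / S = 3.941 × 3.3 × 12 / 0.42 / 0.67 = 554.6 mg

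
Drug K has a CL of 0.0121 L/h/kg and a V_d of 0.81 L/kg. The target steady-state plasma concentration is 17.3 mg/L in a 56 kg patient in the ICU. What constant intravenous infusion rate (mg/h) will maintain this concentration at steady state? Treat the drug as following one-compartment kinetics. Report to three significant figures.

11.7 mg/h

CL = 0.0121 L/h/kg × 56 kg = 0.6776 L/h
Rate = CL × Css = 0.6776 × 17.3 = 11.72 mg/h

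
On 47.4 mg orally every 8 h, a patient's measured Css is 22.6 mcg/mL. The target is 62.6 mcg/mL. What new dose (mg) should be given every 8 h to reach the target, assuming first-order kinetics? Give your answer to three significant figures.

For first-order elimination, Css ∝ F·D/(CL·τ); F and CL are unchanged, so Css ∝ D/τ.
D₂ = D₁ × (Css,target / Css,current) = 47.4 × 62.6/22.6 = 131.3 mg

131 mg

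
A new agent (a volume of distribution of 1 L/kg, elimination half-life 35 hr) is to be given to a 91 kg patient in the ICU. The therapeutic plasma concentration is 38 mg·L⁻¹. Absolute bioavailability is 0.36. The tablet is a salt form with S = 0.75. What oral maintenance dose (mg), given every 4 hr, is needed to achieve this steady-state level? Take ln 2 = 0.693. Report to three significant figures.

Vd(total) = 91 kg × 1 L/kg = 91.00 L
CL = 0.693 × Vd / t½ = 0.693 × 91.00 / 35 = 1.802 L/h
D = CL × Css × τ / F / S = 1.802 × 38 × 4 / 0.36 / 0.75 = 1014 mg

1010 mg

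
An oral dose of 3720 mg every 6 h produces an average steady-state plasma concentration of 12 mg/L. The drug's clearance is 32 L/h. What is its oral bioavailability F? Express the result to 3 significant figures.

0.619

F·D/τ = CL·Css at steady state → F = CL·Css·τ / D.
F = 32 × 12 × 6 / 3720 = 0.619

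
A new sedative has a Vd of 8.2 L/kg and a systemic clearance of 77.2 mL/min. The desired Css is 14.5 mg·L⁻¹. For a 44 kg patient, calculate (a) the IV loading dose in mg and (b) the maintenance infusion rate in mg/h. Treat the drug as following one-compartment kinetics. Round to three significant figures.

(a) 5230 mg; (b) 67.2 mg/h

Vd = 8.2 L/kg × 44 kg = 360.8 L
Loading: fill Vd to C_target → 360.8 L × 14.5 mg/L = 5232 mg
CL = 77.2 mL/min = 77.2 × 0.06 = 4.632 L/h
Infusion rate = 4.632 L/h × 14.5 mg/L = 67.16 mg/h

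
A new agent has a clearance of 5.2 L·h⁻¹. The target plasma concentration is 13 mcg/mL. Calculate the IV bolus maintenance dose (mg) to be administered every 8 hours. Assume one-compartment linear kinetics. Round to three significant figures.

D = CL × Css × τ = 5.200 × 13 × 8 = 540.8 mg

541 mg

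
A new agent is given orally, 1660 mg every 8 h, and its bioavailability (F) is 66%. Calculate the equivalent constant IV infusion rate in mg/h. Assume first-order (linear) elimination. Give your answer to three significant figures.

Equivalent systemic input: infusion rate = F·D/τ.
Rate = 0.66 × 1660 / 8 = 137.0 mg/h

137 mg/h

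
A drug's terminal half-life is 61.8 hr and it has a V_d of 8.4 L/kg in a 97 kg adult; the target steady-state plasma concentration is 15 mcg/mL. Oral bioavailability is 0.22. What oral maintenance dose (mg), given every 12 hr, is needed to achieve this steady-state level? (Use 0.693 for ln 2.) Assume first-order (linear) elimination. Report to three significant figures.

Vd(total) = 97 kg × 8.4 L/kg = 814.8 L
CL = 0.693 × Vd / t½ = 0.693 × 814.8 / 61.8 = 9.137 L/h
D = CL × Css × τ / F = 9.137 × 15 × 12 / 0.22 = 7476 mg

7480 mg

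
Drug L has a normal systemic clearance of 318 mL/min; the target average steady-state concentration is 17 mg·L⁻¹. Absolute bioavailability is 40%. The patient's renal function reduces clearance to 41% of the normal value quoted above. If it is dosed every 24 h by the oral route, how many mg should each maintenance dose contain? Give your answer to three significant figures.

Convert clearance: 318 mL/min × 60 min/h ÷ 1000 mL/L = 19.08 L/h
Patient clearance = 0.41 × 19.08 = 7.823 L/h
At steady state, dose per interval replaces the amount cleared in that interval: F·D/τ = CL·Css.
D = CL × Css × τ / F = 7.823 × 17 × 24 / 0.4 = 7979 mg

7980 mg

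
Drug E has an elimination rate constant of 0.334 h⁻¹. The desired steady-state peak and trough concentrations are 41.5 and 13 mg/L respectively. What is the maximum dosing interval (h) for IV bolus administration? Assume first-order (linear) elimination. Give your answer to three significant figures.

3.48 h

Between IV bolus doses, concentration decays as C = C₀·e^(−kτ), so C_peak/C_trough = e^(kτ).
τ_max = ln(C_peak/C_trough) / k = ln(41.5/13) / 0.3340 = 1.161 / 0.3340 = 3.476 h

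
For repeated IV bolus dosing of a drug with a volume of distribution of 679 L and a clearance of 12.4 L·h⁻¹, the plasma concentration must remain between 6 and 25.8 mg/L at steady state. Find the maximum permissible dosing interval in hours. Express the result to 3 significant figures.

79.9 h

k = CL / Vd = 12.40 / 679.0 = 0.01826 h⁻¹
Between IV bolus doses, concentration decays as C = C₀·e^(−kτ), so C_peak/C_trough = e^(kτ).
τ_max = ln(C_peak/C_trough) / k = ln(25.8/6) / 0.01826 = 1.459 / 0.01826 = 79.90 h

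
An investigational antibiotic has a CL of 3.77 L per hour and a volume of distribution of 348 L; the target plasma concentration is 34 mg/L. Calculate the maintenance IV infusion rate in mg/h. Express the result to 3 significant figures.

At steady state, infusion rate equals elimination rate: rate in = CL × Css.
Infusion rate = CL · Css = 3.770 L/h × 34 mg/L = 128.2 mg/h

128 mg/h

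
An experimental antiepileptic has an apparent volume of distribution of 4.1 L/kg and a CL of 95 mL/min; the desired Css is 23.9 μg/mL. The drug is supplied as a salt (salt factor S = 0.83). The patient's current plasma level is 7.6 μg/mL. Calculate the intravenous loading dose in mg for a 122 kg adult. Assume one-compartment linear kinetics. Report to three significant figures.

9820 mg

Total Vd = 4.1 × 122 = 500.2 L
Concentration deficit ΔC = 23.9 − 7.6 = 16.30 mg/L
LD = Vd × ΔC / S = 500.2 × 16.30 / 0.83 = 9823 mg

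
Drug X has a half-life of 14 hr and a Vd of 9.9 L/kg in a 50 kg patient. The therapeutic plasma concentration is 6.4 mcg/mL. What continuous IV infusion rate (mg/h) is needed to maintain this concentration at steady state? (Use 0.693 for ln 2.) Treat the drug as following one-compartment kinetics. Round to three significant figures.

157 mg/h

Vd(total) = 50 kg × 9.9 L/kg = 495.0 L
CL = ln 2 · Vd / t½ = 0.693 × 495.0 / 14 = 24.50 L/h
Infusion rate = CL × Css = 24.50 × 6.4 = 156.8 mg/h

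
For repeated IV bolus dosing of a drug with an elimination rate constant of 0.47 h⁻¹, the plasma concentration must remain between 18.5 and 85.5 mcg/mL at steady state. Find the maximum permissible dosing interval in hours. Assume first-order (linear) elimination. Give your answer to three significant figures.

3.26 h

Between IV bolus doses, concentration decays as C = C₀·e^(−kτ), so C_peak/C_trough = e^(kτ).
τ_max = ln(C_peak/C_trough) / k = ln(85.5/18.5) / 0.4700 = 1.531 / 0.4700 = 3.257 h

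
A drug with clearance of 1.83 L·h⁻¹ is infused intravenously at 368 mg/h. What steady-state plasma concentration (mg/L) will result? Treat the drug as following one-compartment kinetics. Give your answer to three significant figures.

Css = rate / CL = 368 / 1.830 = 201.1 mg/L

201 mg/L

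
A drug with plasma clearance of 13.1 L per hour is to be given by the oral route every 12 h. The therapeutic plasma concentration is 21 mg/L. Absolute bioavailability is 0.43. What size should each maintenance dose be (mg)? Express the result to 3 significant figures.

At steady state, dose per interval replaces the amount cleared in that interval: F·D/τ = CL·Css.
D = CL × Css × τ / F = 13.10 × 21 × 12 / 0.43 = 7677 mg

7680 mg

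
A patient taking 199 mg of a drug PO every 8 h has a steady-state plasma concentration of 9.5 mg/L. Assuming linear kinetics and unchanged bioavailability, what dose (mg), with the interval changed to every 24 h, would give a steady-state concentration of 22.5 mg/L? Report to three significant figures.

For first-order elimination, Css ∝ F·D/(CL·τ); F and CL are unchanged, so Css ∝ D/τ.
D₂ = D₁ × (Css,target / Css,current) × (τ₂/τ₁) = 199 × (22.5/9.5) × (24/8) = 1414 mg

1410 mg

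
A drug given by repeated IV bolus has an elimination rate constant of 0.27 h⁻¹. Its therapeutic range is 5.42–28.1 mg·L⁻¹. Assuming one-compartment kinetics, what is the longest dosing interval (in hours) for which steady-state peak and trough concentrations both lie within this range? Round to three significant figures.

Between IV bolus doses, concentration decays as C = C₀·e^(−kτ), so C_peak/C_trough = e^(kτ).
τ_max = ln(C_peak/C_trough) / k = ln(28.1/5.42) / 0.2700 = 1.646 / 0.2700 = 6.096 h

6.10 h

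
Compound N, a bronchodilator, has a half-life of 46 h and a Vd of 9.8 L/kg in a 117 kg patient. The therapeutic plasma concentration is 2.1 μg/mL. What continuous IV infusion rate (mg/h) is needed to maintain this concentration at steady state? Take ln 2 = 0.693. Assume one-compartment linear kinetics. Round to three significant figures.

36.3 mg/h

Vd(total) = 117 kg × 9.8 L/kg = 1147 L
CL = ln 2 · Vd / t½ = 0.693 × 1147 / 46 = 17.28 L/h
Infusion rate = CL × Css = 17.28 × 2.1 = 36.29 mg/h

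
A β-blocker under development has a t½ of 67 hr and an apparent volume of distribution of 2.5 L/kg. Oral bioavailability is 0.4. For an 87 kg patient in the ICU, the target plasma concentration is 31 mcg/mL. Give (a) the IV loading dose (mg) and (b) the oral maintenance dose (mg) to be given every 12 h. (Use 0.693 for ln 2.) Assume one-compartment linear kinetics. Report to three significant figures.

Vd = 2.5 L/kg × 87 kg = 217.5 L
LD = Vd × C = 217.5 × 31 = 6743 mg
CL = 0.693 × Vd / t½ = 0.693 × 217.5 / 67 = 2.250 L/h
D = CL × Css × τ / F = 2.250 × 31 × 12 / 0.4 = 2093 mg

(a) 6740 mg; (b) 2090 mg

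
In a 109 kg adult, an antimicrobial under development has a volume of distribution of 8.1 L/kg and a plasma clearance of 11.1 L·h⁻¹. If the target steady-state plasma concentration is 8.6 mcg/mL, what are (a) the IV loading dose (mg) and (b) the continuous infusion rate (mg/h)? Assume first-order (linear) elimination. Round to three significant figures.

(a) 7590 mg; (b) 95.5 mg/h

Total Vd = 8.1 × 109 = 882.9 L
LD = Vd · C_target = 882.9 × 8.6 = 7593 mg
Maintenance: replace elimination → rate = CL × Css = 11.10 × 8.6 = 95.46 mg/h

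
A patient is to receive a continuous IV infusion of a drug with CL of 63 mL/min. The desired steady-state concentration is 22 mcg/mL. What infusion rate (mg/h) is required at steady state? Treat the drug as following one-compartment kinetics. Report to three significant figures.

Convert clearance: 63 mL/min × 60 min/h ÷ 1000 mL/L = 3.780 L/h
Infusion rate = CL · Css = 3.780 L/h × 22 mg/L = 83.16 mg/h

83.2 mg/h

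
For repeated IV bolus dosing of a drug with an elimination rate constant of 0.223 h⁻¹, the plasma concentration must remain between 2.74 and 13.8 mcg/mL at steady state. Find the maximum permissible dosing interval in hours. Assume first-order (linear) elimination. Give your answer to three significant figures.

7.25 h

Between IV bolus doses, concentration decays as C = C₀·e^(−kτ), so C_peak/C_trough = e^(kτ).
τ_max = ln(C_peak/C_trough) / k = ln(13.8/2.74) / 0.2230 = 1.617 / 0.2230 = 7.251 h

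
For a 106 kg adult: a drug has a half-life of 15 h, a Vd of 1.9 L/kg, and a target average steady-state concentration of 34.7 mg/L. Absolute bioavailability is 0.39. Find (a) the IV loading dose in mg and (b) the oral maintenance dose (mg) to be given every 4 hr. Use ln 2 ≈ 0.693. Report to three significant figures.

(a) 6990 mg; (b) 3310 mg

Total Vd = 1.9 × 106 = 201.4 L
LD = Vd × C = 201.4 × 34.7 = 6989 mg
CL = 0.693 × Vd / t½ = 0.693 × 201.4 / 15 = 9.305 L/h
D = CL × Css × τ / F = 9.305 × 34.7 × 4 / 0.39 = 3312 mg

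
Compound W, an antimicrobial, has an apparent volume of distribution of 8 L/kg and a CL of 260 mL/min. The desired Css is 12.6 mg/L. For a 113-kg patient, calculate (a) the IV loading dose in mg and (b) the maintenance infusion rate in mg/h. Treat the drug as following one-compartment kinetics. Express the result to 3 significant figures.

Vd = 8 L/kg × 113 kg = 904.0 L
Loading: fill Vd to C_target → 904.0 L × 12.6 mg/L = 11390 mg
Convert clearance: 260 mL/min × 60 min/h ÷ 1000 mL/L = 15.60 L/h
Maintenance infusion rate = CL × Css = 15.60 × 12.6 = 196.6 mg/h

(a) 11400 mg; (b) 197 mg/h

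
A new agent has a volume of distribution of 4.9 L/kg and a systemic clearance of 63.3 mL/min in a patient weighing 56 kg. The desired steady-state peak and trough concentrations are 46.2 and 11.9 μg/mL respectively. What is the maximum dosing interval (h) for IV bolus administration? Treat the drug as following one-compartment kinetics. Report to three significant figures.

98.0 h

Total Vd = 4.9 × 56 = 274.4 L
CL = 63.3 mL/min = 63.3 × 0.06 = 3.798 L/h
k = CL / Vd = 3.798 / 274.4 = 0.01384 h⁻¹
Between IV bolus doses, concentration decays as C = C₀·e^(−kτ), so C_peak/C_trough = e^(kτ).
τ_max = ln(C_peak/C_trough) / k = ln(46.2/11.9) / 0.01384 = 1.356 / 0.01384 = 97.98 h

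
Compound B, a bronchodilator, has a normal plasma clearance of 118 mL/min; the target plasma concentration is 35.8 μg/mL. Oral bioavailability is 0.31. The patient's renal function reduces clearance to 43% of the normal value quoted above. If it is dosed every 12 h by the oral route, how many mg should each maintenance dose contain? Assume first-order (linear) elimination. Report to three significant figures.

CL = 118 mL/min = 118 × 0.06 = 7.080 L/h
Patient clearance = 0.43 × 7.080 = 3.044 L/h
At steady state, dose per interval replaces the amount cleared in that interval: F·D/τ = CL·Css.
D = CL × Css × τ / F = 3.044 × 35.8 × 12 / 0.31 = 4218 mg

4220 mg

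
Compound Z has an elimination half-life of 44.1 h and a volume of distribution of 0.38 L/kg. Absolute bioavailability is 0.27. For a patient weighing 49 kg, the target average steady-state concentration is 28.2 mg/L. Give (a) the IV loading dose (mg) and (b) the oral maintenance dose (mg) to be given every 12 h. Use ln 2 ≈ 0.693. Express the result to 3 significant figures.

Vd = 0.38 L/kg × 49 kg = 18.62 L
LD = Vd × C = 18.62 × 28.2 = 525.1 mg
CL = 0.693 × Vd / t½ = 0.693 × 18.62 / 44.1 = 0.2926 L/h
D = CL × Css × τ / F = 0.2926 × 28.2 × 12 / 0.27 = 366.7 mg

(a) 525 mg; (b) 367 mg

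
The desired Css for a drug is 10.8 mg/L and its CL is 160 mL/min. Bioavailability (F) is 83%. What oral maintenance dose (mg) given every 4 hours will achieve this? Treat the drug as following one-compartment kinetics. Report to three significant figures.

CL = 160 mL/min = 160 × 0.06 = 9.600 L/h
D = CL × Css × τ / F = 9.600 × 10.8 × 4 / 0.83 = 499.7 mg

500 mg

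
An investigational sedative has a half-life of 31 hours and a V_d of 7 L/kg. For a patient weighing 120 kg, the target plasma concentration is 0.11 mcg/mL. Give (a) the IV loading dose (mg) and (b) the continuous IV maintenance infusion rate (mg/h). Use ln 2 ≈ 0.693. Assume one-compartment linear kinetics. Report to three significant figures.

Vd = 7 L/kg × 120 kg = 840.0 L
LD = Vd × C = 840.0 × 0.11 = 92.40 mg
CL = 0.693 × Vd / t½ = 0.693 × 840.0 / 31 = 18.78 L/h
Infusion rate = CL × Css = 18.78 × 0.11 = 2.066 mg/h

(a) 92.4 mg; (b) 2.07 mg/h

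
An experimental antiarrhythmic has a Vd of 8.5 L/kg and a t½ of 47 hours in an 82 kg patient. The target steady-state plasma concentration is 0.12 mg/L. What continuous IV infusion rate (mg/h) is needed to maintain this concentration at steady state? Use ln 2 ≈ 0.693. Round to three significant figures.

1.23 mg/h

Vd = 8.5 L/kg × 82 kg = 697.0 L
CL = 0.693 × Vd / t½ = 0.693 × 697.0 / 47 = 10.28 L/h
Infusion rate = CL × Css = 10.28 × 0.12 = 1.234 mg/h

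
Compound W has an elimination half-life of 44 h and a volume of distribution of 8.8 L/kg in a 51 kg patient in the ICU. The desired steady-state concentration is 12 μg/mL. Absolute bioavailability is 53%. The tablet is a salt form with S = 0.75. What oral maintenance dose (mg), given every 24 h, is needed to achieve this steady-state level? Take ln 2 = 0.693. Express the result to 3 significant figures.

5120 mg

Total Vd = 8.8 × 51 = 448.8 L
k = 0.693/44 = 0.01575 h⁻¹, so CL = k·Vd = 0.01575 × 448.8 = 7.069 L/h
D = CL × Css × τ / F / S = 7.069 × 12 × 24 / 0.53 / 0.75 = 5122 mg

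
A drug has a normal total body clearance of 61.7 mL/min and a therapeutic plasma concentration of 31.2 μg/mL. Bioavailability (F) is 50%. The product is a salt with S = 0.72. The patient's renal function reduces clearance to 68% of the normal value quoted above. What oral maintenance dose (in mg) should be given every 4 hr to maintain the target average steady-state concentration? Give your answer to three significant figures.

Convert clearance: 61.7 mL/min × 60 min/h ÷ 1000 mL/L = 3.702 L/h
Patient clearance = 0.68 × 3.702 = 2.517 L/h
D = CL × Css × τ / F / S = 2.517 × 31.2 × 4 / 0.5 / 0.72 = 872.6 mg

873 mg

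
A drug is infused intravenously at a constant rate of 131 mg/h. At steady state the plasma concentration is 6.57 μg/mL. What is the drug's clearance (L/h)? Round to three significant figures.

19.9 L/h

At steady state, infusion rate = CL × Css, so CL = rate / Css.
CL = 131 / 6.57 = 19.94 L/h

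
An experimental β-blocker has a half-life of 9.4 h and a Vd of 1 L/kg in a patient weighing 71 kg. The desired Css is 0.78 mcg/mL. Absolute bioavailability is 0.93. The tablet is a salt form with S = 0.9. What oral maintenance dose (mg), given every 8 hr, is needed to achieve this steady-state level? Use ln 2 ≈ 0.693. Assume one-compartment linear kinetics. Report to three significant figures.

39.0 mg

Total Vd = 1 × 71 = 71.00 L
k = 0.693/9.4 = 0.07372 h⁻¹, so CL = k·Vd = 0.07372 × 71.00 = 5.234 L/h
D = CL × Css × τ / F / S = 5.234 × 0.78 × 8 / 0.93 / 0.9 = 39.02 mg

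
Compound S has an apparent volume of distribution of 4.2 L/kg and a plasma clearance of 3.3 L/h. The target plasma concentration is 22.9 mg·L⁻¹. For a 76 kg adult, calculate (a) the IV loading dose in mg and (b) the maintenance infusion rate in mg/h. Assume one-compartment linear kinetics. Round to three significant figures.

Total Vd = 4.2 × 76 = 319.2 L
LD = Vd · C_target = 319.2 × 22.9 = 7310 mg
Maintenance: replace elimination → rate = CL × Css = 3.300 × 22.9 = 75.57 mg/h

(a) 7310 mg; (b) 75.6 mg/h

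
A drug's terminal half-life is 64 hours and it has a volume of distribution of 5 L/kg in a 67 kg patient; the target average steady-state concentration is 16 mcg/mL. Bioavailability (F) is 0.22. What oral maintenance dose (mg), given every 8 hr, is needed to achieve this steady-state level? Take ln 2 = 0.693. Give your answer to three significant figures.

Total Vd = 5 × 67 = 335.0 L
CL = 0.693 × Vd / t½ = 0.693 × 335.0 / 64 = 3.627 L/h
D = CL × Css × τ / F = 3.627 × 16 × 8 / 0.22 = 2110 mg

2110 mg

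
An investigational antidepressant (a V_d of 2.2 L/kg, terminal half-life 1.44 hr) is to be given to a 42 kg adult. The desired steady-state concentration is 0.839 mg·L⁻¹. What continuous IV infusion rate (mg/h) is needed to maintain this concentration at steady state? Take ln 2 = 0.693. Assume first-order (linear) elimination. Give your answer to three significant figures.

Vd(total) = 42 kg × 2.2 L/kg = 92.40 L
CL = ln 2 · Vd / t½ = 0.693 × 92.40 / 1.44 = 44.47 L/h
Infusion rate = CL × Css = 44.47 × 0.839 = 37.31 mg/h

37.3 mg/h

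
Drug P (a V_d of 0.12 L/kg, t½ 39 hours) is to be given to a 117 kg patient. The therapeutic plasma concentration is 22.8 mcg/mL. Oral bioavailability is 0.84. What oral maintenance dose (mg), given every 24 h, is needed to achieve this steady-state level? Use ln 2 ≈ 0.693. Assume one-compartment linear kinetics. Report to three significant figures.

163 mg

Vd = 0.12 L/kg × 117 kg = 14.04 L
CL = 0.693 × Vd / t½ = 0.693 × 14.04 / 39 = 0.2495 L/h
D = CL × Css × τ / F = 0.2495 × 22.8 × 24 / 0.84 = 162.5 mg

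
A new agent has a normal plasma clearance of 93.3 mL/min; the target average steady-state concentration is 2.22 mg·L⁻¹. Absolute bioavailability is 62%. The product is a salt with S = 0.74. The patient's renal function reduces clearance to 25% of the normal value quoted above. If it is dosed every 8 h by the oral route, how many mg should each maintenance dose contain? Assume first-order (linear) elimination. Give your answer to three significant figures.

CL = 93.3 mL/min = 93.3 × 0.06 = 5.598 L/h
Patient clearance = 0.25 × 5.598 = 1.400 L/h
D = CL × Css × τ / F / S = 1.400 × 2.22 × 8 / 0.62 / 0.74 = 54.19 mg

54.2 mg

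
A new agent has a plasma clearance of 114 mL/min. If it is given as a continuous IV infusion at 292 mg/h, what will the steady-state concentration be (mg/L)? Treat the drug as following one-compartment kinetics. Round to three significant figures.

42.7 mg/L

CL = 114 mL/min × 60/1000 = 6.840 L/h
Css = rate / CL = 292 / 6.840 = 42.69 mg/L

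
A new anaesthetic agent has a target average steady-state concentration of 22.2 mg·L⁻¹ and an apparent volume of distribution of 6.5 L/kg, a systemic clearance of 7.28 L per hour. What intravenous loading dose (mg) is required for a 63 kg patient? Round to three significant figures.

9090 mg

Vd = 6.5 L/kg × 63 kg = 409.5 L
LD = Vd × C = 409.5 × 22.20 = 9091 mg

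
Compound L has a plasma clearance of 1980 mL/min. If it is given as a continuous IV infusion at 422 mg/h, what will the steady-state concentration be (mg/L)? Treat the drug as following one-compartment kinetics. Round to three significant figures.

Convert clearance: 1980 mL/min × 60 min/h ÷ 1000 mL/L = 118.8 L/h
Css = rate / CL = 422 / 118.8 = 3.552 mg/L

3.55 mg/L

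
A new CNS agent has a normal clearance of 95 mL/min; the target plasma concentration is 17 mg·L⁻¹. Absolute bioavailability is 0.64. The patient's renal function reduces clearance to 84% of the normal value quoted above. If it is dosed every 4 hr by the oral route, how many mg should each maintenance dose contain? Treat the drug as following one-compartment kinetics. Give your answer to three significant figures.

509 mg

CL = 95 mL/min × 60/1000 = 5.700 L/h
Patient clearance = 0.84 × 5.700 = 4.788 L/h
D = CL × Css × τ / F = 4.788 × 17 × 4 / 0.64 = 508.7 mg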